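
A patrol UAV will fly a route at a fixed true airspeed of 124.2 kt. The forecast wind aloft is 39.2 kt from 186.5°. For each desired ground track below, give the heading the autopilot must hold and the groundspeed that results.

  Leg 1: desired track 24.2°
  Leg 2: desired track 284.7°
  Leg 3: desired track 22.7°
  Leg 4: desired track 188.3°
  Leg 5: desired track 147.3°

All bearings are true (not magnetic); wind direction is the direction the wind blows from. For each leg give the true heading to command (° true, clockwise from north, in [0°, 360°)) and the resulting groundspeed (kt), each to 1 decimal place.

Leg 1: desired track 24.2°; wind correction +5.5° → command heading 29.7°, groundspeed 161.0 kt
Leg 2: desired track 284.7°; wind correction -18.2° → command heading 266.5°, groundspeed 123.6 kt
Leg 3: desired track 22.7°; wind correction +5.1° → command heading 27.8°, groundspeed 161.4 kt
Leg 4: desired track 188.3°; wind correction -0.6° → command heading 187.7°, groundspeed 85.0 kt
Leg 5: desired track 147.3°; wind correction +11.5° → command heading 158.8°, groundspeed 91.3 kt

Leg 1: heading=29.7°, groundspeed=161.0 kt
Leg 2: heading=266.5°, groundspeed=123.6 kt
Leg 3: heading=27.8°, groundspeed=161.4 kt
Leg 4: heading=187.7°, groundspeed=85.0 kt
Leg 5: heading=158.8°, groundspeed=91.3 kt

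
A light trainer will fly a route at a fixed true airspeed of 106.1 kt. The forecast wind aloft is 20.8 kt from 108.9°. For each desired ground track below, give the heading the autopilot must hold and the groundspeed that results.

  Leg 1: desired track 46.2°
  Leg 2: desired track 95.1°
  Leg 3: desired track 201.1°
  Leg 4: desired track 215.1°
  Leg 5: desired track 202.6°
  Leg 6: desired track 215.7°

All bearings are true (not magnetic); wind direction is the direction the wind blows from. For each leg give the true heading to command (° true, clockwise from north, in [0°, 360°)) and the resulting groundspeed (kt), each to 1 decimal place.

Leg 1: desired track 46.2°; wind correction +10.0° → command heading 56.2°, groundspeed 94.9 kt
Leg 2: desired track 95.1°; wind correction +2.7° → command heading 97.8°, groundspeed 85.8 kt
Leg 3: desired track 201.1°; wind correction -11.3° → command heading 189.8°, groundspeed 104.8 kt
Leg 4: desired track 215.1°; wind correction -10.9° → command heading 204.2°, groundspeed 110.0 kt
Leg 5: desired track 202.6°; wind correction -11.3° → command heading 191.3°, groundspeed 105.4 kt
Leg 6: desired track 215.7°; wind correction -10.8° → command heading 204.9°, groundspeed 110.2 kt

Leg 1: heading=56.2°, groundspeed=94.9 kt
Leg 2: heading=97.8°, groundspeed=85.8 kt
Leg 3: heading=189.8°, groundspeed=104.8 kt
Leg 4: heading=204.2°, groundspeed=110.0 kt
Leg 5: heading=191.3°, groundspeed=105.4 kt
Leg 6: heading=204.9°, groundspeed=110.2 kt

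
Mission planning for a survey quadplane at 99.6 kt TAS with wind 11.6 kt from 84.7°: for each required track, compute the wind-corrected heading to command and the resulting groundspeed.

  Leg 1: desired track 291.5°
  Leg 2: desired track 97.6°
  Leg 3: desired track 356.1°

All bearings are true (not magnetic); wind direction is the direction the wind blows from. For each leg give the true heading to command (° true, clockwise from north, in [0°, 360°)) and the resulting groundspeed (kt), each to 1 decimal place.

Leg 1: desired track 291.5°; wind correction +3.0° → command heading 294.5°, groundspeed 109.8 kt
Leg 2: desired track 97.6°; wind correction -1.5° → command heading 96.1°, groundspeed 88.3 kt
Leg 3: desired track 356.1°; wind correction +6.7° → command heading 2.8°, groundspeed 98.6 kt

Leg 1: heading=294.5°, groundspeed=109.8 kt
Leg 2: heading=96.1°, groundspeed=88.3 kt
Leg 3: heading=2.8°, groundspeed=98.6 kt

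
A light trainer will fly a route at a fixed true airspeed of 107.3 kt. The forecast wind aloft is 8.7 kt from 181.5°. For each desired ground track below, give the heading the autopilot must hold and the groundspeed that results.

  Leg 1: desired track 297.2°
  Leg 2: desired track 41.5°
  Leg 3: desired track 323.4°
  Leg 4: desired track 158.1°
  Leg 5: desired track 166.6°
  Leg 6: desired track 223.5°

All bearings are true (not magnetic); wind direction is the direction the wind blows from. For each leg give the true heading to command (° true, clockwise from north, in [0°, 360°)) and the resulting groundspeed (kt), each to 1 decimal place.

Leg 1: desired track 297.2°; wind correction -4.2° → command heading 293.0°, groundspeed 110.8 kt
Leg 2: desired track 41.5°; wind correction +3.0° → command heading 44.5°, groundspeed 113.8 kt
Leg 3: desired track 323.4°; wind correction -2.9° → command heading 320.5°, groundspeed 114.0 kt
Leg 4: desired track 158.1°; wind correction +1.8° → command heading 159.9°, groundspeed 99.3 kt
Leg 5: desired track 166.6°; wind correction +1.2° → command heading 167.8°, groundspeed 98.9 kt
Leg 6: desired track 223.5°; wind correction -3.1° → command heading 220.4°, groundspeed 100.7 kt

Leg 1: heading=293.0°, groundspeed=110.8 kt
Leg 2: heading=44.5°, groundspeed=113.8 kt
Leg 3: heading=320.5°, groundspeed=114.0 kt
Leg 4: heading=159.9°, groundspeed=99.3 kt
Leg 5: heading=167.8°, groundspeed=98.9 kt
Leg 6: heading=220.4°, groundspeed=100.7 kt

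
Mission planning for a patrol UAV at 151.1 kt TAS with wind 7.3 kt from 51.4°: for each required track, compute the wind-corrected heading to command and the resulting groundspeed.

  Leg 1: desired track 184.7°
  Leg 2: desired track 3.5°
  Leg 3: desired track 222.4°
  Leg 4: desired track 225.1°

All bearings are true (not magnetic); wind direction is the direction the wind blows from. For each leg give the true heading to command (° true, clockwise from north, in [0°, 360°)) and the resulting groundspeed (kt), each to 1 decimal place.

Leg 1: heading=182.7°, groundspeed=156.0 kt
Leg 2: heading=5.6°, groundspeed=146.1 kt
Leg 3: heading=222.0°, groundspeed=158.3 kt
Leg 4: heading=224.8°, groundspeed=158.4 kt

Leg 1: desired track 184.7°; wind correction -2.0° → command heading 182.7°, groundspeed 156.0 kt
Leg 2: desired track 3.5°; wind correction +2.1° → command heading 5.6°, groundspeed 146.1 kt
Leg 3: desired track 222.4°; wind correction -0.4° → command heading 222.0°, groundspeed 158.3 kt
Leg 4: desired track 225.1°; wind correction -0.3° → command heading 224.8°, groundspeed 158.4 kt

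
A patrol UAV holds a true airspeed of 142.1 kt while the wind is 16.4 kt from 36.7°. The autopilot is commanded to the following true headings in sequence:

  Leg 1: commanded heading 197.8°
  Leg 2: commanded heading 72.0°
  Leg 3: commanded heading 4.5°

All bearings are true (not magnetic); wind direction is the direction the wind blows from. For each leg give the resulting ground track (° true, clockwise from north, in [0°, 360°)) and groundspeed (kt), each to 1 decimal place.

Leg 1: track=199.7°, groundspeed=157.7 kt
Leg 2: track=76.2°, groundspeed=129.1 kt
Leg 3: track=0.6°, groundspeed=128.5 kt

Leg 1: heading 197.8°; drift +1.9° → track 199.7°, groundspeed 157.7 kt
Leg 2: heading 72.0°; drift +4.2° → track 76.2°, groundspeed 129.1 kt
Leg 3: heading 4.5°; drift -3.9° → track 0.6°, groundspeed 128.5 kt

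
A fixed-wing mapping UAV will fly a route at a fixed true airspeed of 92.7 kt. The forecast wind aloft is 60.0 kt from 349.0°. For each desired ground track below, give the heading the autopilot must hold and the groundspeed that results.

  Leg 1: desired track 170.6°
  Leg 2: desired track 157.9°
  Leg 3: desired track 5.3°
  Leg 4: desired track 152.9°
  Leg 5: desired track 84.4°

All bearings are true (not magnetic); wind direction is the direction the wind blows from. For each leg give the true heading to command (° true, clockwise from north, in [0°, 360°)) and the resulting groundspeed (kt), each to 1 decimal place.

Leg 1: desired track 170.6°; wind correction +1.0° → command heading 171.6°, groundspeed 152.7 kt
Leg 2: desired track 157.9°; wind correction -7.2° → command heading 150.7°, groundspeed 150.9 kt
Leg 3: desired track 5.3°; wind correction -10.5° → command heading 354.8°, groundspeed 33.6 kt
Leg 4: desired track 152.9°; wind correction -10.3° → command heading 142.6°, groundspeed 148.8 kt
Leg 5: desired track 84.4°; wind correction -40.1° → command heading 44.3°, groundspeed 76.5 kt

Leg 1: heading=171.6°, groundspeed=152.7 kt
Leg 2: heading=150.7°, groundspeed=150.9 kt
Leg 3: heading=354.8°, groundspeed=33.6 kt
Leg 4: heading=142.6°, groundspeed=148.8 kt
Leg 5: heading=44.3°, groundspeed=76.5 kt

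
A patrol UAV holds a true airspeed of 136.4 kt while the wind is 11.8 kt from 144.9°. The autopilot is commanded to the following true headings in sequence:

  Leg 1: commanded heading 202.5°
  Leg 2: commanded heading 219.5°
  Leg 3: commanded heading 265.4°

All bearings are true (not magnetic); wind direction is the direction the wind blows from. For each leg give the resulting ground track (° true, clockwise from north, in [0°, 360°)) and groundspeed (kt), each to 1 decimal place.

Leg 1: track=206.9°, groundspeed=130.5 kt
Leg 2: track=224.4°, groundspeed=133.8 kt
Leg 3: track=269.5°, groundspeed=142.8 kt

Leg 1: heading 202.5°; drift +4.4° → track 206.9°, groundspeed 130.5 kt
Leg 2: heading 219.5°; drift +4.9° → track 224.4°, groundspeed 133.8 kt
Leg 3: heading 265.4°; drift +4.1° → track 269.5°, groundspeed 142.8 kt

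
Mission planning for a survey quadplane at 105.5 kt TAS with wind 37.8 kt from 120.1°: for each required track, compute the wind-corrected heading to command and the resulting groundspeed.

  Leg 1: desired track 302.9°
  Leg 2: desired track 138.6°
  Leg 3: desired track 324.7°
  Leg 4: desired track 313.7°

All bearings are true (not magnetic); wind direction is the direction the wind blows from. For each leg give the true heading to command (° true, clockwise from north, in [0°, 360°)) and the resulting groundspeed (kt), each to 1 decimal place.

Leg 1: heading=303.9°, groundspeed=143.2 kt
Leg 2: heading=132.1°, groundspeed=69.0 kt
Leg 3: heading=333.3°, groundspeed=138.7 kt
Leg 4: heading=318.5°, groundspeed=141.9 kt

Leg 1: desired track 302.9°; wind correction +1.0° → command heading 303.9°, groundspeed 143.2 kt
Leg 2: desired track 138.6°; wind correction -6.5° → command heading 132.1°, groundspeed 69.0 kt
Leg 3: desired track 324.7°; wind correction +8.6° → command heading 333.3°, groundspeed 138.7 kt
Leg 4: desired track 313.7°; wind correction +4.8° → command heading 318.5°, groundspeed 141.9 kt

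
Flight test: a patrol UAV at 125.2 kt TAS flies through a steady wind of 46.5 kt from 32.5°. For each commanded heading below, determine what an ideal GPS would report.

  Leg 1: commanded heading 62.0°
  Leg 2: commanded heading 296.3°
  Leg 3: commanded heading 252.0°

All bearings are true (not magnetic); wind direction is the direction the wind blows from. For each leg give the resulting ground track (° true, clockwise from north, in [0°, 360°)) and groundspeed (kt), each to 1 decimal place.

Leg 1: heading 62.0°; drift +15.1° → track 77.1°, groundspeed 87.8 kt
Leg 2: heading 296.3°; drift -19.5° → track 276.8°, groundspeed 138.2 kt
Leg 3: heading 252.0°; drift -10.4° → track 241.6°, groundspeed 163.8 kt

Leg 1: track=77.1°, groundspeed=87.8 kt
Leg 2: track=276.8°, groundspeed=138.2 kt
Leg 3: track=241.6°, groundspeed=163.8 kt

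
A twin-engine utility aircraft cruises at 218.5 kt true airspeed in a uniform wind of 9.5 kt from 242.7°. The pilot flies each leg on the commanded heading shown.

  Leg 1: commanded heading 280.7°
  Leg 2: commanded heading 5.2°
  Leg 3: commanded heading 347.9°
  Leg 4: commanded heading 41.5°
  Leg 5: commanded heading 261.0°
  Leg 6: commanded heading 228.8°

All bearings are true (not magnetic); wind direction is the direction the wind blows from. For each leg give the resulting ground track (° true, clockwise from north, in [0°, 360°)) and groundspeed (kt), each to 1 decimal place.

Leg 1: heading 280.7°; drift +1.6° → track 282.3°, groundspeed 211.1 kt
Leg 2: heading 5.2°; drift +2.1° → track 7.3°, groundspeed 223.7 kt
Leg 3: heading 347.9°; drift +2.4° → track 350.3°, groundspeed 221.2 kt
Leg 4: heading 41.5°; drift +0.9° → track 42.4°, groundspeed 227.4 kt
Leg 5: heading 261.0°; drift +0.8° → track 261.8°, groundspeed 209.5 kt
Leg 6: heading 228.8°; drift -0.6° → track 228.2°, groundspeed 209.3 kt

Leg 1: track=282.3°, groundspeed=211.1 kt
Leg 2: track=7.3°, groundspeed=223.7 kt
Leg 3: track=350.3°, groundspeed=221.2 kt
Leg 4: track=42.4°, groundspeed=227.4 kt
Leg 5: track=261.8°, groundspeed=209.5 kt
Leg 6: track=228.2°, groundspeed=209.3 kt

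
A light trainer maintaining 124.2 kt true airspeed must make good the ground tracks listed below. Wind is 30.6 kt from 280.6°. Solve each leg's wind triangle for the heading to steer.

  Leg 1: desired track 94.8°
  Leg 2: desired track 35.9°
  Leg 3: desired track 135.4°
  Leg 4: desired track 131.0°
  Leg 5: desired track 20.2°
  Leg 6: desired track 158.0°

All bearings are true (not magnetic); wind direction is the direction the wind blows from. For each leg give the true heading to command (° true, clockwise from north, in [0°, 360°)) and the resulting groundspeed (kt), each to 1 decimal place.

Leg 1: desired track 94.8°; wind correction -1.4° → command heading 93.4°, groundspeed 154.6 kt
Leg 2: desired track 35.9°; wind correction -12.9° → command heading 23.0°, groundspeed 134.2 kt
Leg 3: desired track 135.4°; wind correction +8.1° → command heading 143.5°, groundspeed 148.1 kt
Leg 4: desired track 131.0°; wind correction +7.2° → command heading 138.2°, groundspeed 149.6 kt
Leg 5: desired track 20.2°; wind correction -14.1° → command heading 6.1°, groundspeed 125.6 kt
Leg 6: desired track 158.0°; wind correction +12.0° → command heading 170.0°, groundspeed 138.0 kt

Leg 1: heading=93.4°, groundspeed=154.6 kt
Leg 2: heading=23.0°, groundspeed=134.2 kt
Leg 3: heading=143.5°, groundspeed=148.1 kt
Leg 4: heading=138.2°, groundspeed=149.6 kt
Leg 5: heading=6.1°, groundspeed=125.6 kt
Leg 6: heading=170.0°, groundspeed=138.0 kt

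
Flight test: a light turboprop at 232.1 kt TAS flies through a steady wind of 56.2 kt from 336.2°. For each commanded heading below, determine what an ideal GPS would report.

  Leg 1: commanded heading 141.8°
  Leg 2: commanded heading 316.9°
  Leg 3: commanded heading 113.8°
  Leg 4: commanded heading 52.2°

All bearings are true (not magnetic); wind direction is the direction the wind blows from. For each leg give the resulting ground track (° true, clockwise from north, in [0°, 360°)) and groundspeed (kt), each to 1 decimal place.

Leg 1: heading 141.8°; drift +2.8° → track 144.6°, groundspeed 286.9 kt
Leg 2: heading 316.9°; drift -5.9° → track 311.0°, groundspeed 180.0 kt
Leg 3: heading 113.8°; drift +7.9° → track 121.7°, groundspeed 276.2 kt
Leg 4: heading 52.2°; drift +14.0° → track 66.2°, groundspeed 225.2 kt

Leg 1: track=144.6°, groundspeed=286.9 kt
Leg 2: track=311.0°, groundspeed=180.0 kt
Leg 3: track=121.7°, groundspeed=276.2 kt
Leg 4: track=66.2°, groundspeed=225.2 kt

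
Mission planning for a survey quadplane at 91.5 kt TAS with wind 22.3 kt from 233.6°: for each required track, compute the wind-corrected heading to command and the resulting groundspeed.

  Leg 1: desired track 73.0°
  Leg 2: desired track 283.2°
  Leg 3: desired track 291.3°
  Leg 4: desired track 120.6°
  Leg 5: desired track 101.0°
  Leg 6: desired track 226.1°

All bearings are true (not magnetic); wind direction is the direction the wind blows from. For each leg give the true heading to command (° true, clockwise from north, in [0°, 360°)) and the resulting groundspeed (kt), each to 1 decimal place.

Leg 1: heading=77.6°, groundspeed=112.2 kt
Leg 2: heading=272.5°, groundspeed=75.5 kt
Leg 3: heading=279.4°, groundspeed=77.6 kt
Leg 4: heading=133.6°, groundspeed=97.9 kt
Leg 5: heading=111.3°, groundspeed=105.1 kt
Leg 6: heading=227.9°, groundspeed=69.3 kt

Leg 1: desired track 73.0°; wind correction +4.6° → command heading 77.6°, groundspeed 112.2 kt
Leg 2: desired track 283.2°; wind correction -10.7° → command heading 272.5°, groundspeed 75.5 kt
Leg 3: desired track 291.3°; wind correction -11.9° → command heading 279.4°, groundspeed 77.6 kt
Leg 4: desired track 120.6°; wind correction +13.0° → command heading 133.6°, groundspeed 97.9 kt
Leg 5: desired track 101.0°; wind correction +10.3° → command heading 111.3°, groundspeed 105.1 kt
Leg 6: desired track 226.1°; wind correction +1.8° → command heading 227.9°, groundspeed 69.3 kt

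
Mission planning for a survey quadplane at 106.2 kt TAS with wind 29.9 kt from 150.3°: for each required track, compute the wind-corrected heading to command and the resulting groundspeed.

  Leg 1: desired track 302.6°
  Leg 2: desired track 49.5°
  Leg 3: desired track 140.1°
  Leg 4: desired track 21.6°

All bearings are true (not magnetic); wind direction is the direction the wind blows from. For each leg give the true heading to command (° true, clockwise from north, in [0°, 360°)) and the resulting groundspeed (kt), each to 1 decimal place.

Leg 1: heading=295.1°, groundspeed=131.8 kt
Leg 2: heading=65.6°, groundspeed=107.7 kt
Leg 3: heading=143.0°, groundspeed=76.6 kt
Leg 4: heading=34.3°, groundspeed=122.3 kt

Leg 1: desired track 302.6°; wind correction -7.5° → command heading 295.1°, groundspeed 131.8 kt
Leg 2: desired track 49.5°; wind correction +16.1° → command heading 65.6°, groundspeed 107.7 kt
Leg 3: desired track 140.1°; wind correction +2.9° → command heading 143.0°, groundspeed 76.6 kt
Leg 4: desired track 21.6°; wind correction +12.7° → command heading 34.3°, groundspeed 122.3 kt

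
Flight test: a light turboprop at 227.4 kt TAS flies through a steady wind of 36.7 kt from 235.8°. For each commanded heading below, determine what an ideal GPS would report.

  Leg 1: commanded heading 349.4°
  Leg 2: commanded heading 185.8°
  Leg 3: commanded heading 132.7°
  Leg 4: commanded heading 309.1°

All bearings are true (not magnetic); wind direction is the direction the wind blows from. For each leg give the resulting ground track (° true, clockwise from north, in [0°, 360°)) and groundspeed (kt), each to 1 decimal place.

Leg 1: track=357.3°, groundspeed=244.4 kt
Leg 2: track=177.9°, groundspeed=205.7 kt
Leg 3: track=124.1°, groundspeed=238.4 kt
Leg 4: track=318.3°, groundspeed=219.7 kt

Leg 1: heading 349.4°; drift +7.9° → track 357.3°, groundspeed 244.4 kt
Leg 2: heading 185.8°; drift -7.9° → track 177.9°, groundspeed 205.7 kt
Leg 3: heading 132.7°; drift -8.6° → track 124.1°, groundspeed 238.4 kt
Leg 4: heading 309.1°; drift +9.2° → track 318.3°, groundspeed 219.7 kt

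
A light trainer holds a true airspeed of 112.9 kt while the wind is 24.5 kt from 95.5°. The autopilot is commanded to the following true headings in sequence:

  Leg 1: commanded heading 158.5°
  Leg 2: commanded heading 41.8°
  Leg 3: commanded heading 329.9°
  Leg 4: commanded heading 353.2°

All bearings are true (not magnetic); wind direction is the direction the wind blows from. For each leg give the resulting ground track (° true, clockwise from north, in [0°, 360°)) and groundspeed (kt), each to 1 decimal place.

Leg 1: track=170.6°, groundspeed=104.1 kt
Leg 2: track=30.5°, groundspeed=100.4 kt
Leg 3: track=321.0°, groundspeed=128.7 kt
Leg 4: track=341.7°, groundspeed=120.5 kt

Leg 1: heading 158.5°; drift +12.1° → track 170.6°, groundspeed 104.1 kt
Leg 2: heading 41.8°; drift -11.3° → track 30.5°, groundspeed 100.4 kt
Leg 3: heading 329.9°; drift -8.9° → track 321.0°, groundspeed 128.7 kt
Leg 4: heading 353.2°; drift -11.5° → track 341.7°, groundspeed 120.5 kt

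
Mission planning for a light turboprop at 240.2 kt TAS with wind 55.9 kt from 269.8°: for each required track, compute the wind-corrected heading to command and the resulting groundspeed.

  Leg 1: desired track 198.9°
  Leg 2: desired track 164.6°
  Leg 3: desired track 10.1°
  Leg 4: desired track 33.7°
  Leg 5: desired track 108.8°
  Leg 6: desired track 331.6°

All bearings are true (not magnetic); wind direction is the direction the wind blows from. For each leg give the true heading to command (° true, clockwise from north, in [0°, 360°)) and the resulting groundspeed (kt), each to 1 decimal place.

Leg 1: heading=211.6°, groundspeed=216.0 kt
Leg 2: heading=177.6°, groundspeed=248.7 kt
Leg 3: heading=356.9°, groundspeed=243.8 kt
Leg 4: heading=22.6°, groundspeed=266.9 kt
Leg 5: heading=113.1°, groundspeed=292.4 kt
Leg 6: heading=319.8°, groundspeed=208.7 kt

Leg 1: desired track 198.9°; wind correction +12.7° → command heading 211.6°, groundspeed 216.0 kt
Leg 2: desired track 164.6°; wind correction +13.0° → command heading 177.6°, groundspeed 248.7 kt
Leg 3: desired track 10.1°; wind correction -13.2° → command heading 356.9°, groundspeed 243.8 kt
Leg 4: desired track 33.7°; wind correction -11.1° → command heading 22.6°, groundspeed 266.9 kt
Leg 5: desired track 108.8°; wind correction +4.3° → command heading 113.1°, groundspeed 292.4 kt
Leg 6: desired track 331.6°; wind correction -11.8° → command heading 319.8°, groundspeed 208.7 kt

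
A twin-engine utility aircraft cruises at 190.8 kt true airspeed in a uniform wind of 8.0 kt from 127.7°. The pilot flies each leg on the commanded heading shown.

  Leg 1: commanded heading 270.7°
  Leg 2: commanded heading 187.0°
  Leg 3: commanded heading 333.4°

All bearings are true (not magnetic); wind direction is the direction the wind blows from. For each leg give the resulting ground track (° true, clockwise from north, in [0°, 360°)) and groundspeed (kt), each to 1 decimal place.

Leg 1: track=272.1°, groundspeed=197.2 kt
Leg 2: track=189.1°, groundspeed=186.8 kt
Leg 3: track=332.4°, groundspeed=198.0 kt

Leg 1: heading 270.7°; drift +1.4° → track 272.1°, groundspeed 197.2 kt
Leg 2: heading 187.0°; drift +2.1° → track 189.1°, groundspeed 186.8 kt
Leg 3: heading 333.4°; drift -1.0° → track 332.4°, groundspeed 198.0 kt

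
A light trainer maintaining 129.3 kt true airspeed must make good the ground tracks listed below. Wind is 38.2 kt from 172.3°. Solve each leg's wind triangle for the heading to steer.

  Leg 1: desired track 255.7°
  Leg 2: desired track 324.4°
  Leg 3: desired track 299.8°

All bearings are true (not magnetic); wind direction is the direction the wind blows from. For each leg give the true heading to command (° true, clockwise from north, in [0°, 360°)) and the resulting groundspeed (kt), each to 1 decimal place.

Leg 1: heading=238.6°, groundspeed=119.2 kt
Leg 2: heading=316.5°, groundspeed=161.8 kt
Leg 3: heading=286.2°, groundspeed=149.0 kt

Leg 1: desired track 255.7°; wind correction -17.1° → command heading 238.6°, groundspeed 119.2 kt
Leg 2: desired track 324.4°; wind correction -7.9° → command heading 316.5°, groundspeed 161.8 kt
Leg 3: desired track 299.8°; wind correction -13.6° → command heading 286.2°, groundspeed 149.0 kt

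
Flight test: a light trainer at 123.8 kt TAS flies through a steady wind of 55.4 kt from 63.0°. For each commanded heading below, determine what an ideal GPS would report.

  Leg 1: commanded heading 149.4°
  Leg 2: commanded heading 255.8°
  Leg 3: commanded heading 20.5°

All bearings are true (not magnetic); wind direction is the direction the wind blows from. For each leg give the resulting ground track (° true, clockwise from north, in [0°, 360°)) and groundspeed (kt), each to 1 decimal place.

Leg 1: track=174.1°, groundspeed=132.4 kt
Leg 2: track=251.9°, groundspeed=178.2 kt
Leg 3: track=356.2°, groundspeed=91.0 kt

Leg 1: heading 149.4°; drift +24.7° → track 174.1°, groundspeed 132.4 kt
Leg 2: heading 255.8°; drift -3.9° → track 251.9°, groundspeed 178.2 kt
Leg 3: heading 20.5°; drift -24.3° → track 356.2°, groundspeed 91.0 kt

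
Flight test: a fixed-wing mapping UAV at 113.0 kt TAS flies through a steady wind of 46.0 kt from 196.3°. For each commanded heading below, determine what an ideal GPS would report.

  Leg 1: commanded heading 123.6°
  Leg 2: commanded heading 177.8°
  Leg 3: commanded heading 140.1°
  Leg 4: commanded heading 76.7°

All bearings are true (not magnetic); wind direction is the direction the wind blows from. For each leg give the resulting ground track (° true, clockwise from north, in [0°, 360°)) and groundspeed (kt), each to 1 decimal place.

Leg 1: track=99.7°, groundspeed=108.6 kt
Leg 2: track=165.9°, groundspeed=70.9 kt
Leg 3: track=116.5°, groundspeed=95.4 kt
Leg 4: track=60.3°, groundspeed=141.5 kt

Leg 1: heading 123.6°; drift -23.9° → track 99.7°, groundspeed 108.6 kt
Leg 2: heading 177.8°; drift -11.9° → track 165.9°, groundspeed 70.9 kt
Leg 3: heading 140.1°; drift -23.6° → track 116.5°, groundspeed 95.4 kt
Leg 4: heading 76.7°; drift -16.4° → track 60.3°, groundspeed 141.5 kt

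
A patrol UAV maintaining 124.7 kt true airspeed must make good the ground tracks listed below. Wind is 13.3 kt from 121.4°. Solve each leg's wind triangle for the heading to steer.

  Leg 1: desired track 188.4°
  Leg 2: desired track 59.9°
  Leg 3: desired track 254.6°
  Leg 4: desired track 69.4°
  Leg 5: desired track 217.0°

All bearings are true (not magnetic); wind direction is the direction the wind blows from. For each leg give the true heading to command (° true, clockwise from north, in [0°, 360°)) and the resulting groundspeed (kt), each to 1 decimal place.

Leg 1: desired track 188.4°; wind correction -5.6° → command heading 182.8°, groundspeed 118.9 kt
Leg 2: desired track 59.9°; wind correction +5.4° → command heading 65.3°, groundspeed 117.8 kt
Leg 3: desired track 254.6°; wind correction -4.5° → command heading 250.1°, groundspeed 133.4 kt
Leg 4: desired track 69.4°; wind correction +4.8° → command heading 74.2°, groundspeed 116.1 kt
Leg 5: desired track 217.0°; wind correction -6.1° → command heading 210.9°, groundspeed 125.3 kt

Leg 1: heading=182.8°, groundspeed=118.9 kt
Leg 2: heading=65.3°, groundspeed=117.8 kt
Leg 3: heading=250.1°, groundspeed=133.4 kt
Leg 4: heading=74.2°, groundspeed=116.1 kt
Leg 5: heading=210.9°, groundspeed=125.3 kt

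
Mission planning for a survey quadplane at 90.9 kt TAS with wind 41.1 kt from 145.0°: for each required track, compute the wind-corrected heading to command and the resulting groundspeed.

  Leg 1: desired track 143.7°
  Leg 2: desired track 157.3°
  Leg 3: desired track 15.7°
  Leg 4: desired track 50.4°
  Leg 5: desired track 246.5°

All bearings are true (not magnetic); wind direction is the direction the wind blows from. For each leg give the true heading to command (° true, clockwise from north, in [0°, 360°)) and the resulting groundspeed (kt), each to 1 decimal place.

Leg 1: heading=144.3°, groundspeed=49.8 kt
Leg 2: heading=151.8°, groundspeed=50.3 kt
Leg 3: heading=36.2°, groundspeed=111.2 kt
Leg 4: heading=77.2°, groundspeed=84.4 kt
Leg 5: heading=220.2°, groundspeed=89.7 kt

Leg 1: desired track 143.7°; wind correction +0.6° → command heading 144.3°, groundspeed 49.8 kt
Leg 2: desired track 157.3°; wind correction -5.5° → command heading 151.8°, groundspeed 50.3 kt
Leg 3: desired track 15.7°; wind correction +20.5° → command heading 36.2°, groundspeed 111.2 kt
Leg 4: desired track 50.4°; wind correction +26.8° → command heading 77.2°, groundspeed 84.4 kt
Leg 5: desired track 246.5°; wind correction -26.3° → command heading 220.2°, groundspeed 89.7 kt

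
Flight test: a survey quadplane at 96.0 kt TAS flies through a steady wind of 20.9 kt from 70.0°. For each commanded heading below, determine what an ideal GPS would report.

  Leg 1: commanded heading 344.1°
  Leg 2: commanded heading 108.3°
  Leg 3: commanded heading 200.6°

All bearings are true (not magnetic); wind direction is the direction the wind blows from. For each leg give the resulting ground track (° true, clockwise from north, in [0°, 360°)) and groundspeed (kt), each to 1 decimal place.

Leg 1: heading 344.1°; drift -12.4° → track 331.7°, groundspeed 96.8 kt
Leg 2: heading 108.3°; drift +9.2° → track 117.5°, groundspeed 80.6 kt
Leg 3: heading 200.6°; drift +8.2° → track 208.8°, groundspeed 110.7 kt

Leg 1: track=331.7°, groundspeed=96.8 kt
Leg 2: track=117.5°, groundspeed=80.6 kt
Leg 3: track=208.8°, groundspeed=110.7 kt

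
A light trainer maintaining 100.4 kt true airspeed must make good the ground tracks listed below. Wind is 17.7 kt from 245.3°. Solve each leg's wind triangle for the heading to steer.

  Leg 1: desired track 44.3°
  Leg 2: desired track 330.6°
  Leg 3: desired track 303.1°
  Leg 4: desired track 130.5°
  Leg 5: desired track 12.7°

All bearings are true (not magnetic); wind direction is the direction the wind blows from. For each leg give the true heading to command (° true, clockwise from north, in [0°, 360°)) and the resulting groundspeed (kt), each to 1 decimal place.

Leg 1: heading=40.7°, groundspeed=116.7 kt
Leg 2: heading=320.5°, groundspeed=97.4 kt
Leg 3: heading=294.5°, groundspeed=89.8 kt
Leg 4: heading=139.7°, groundspeed=106.5 kt
Leg 5: heading=4.6°, groundspeed=110.2 kt

Leg 1: desired track 44.3°; wind correction -3.6° → command heading 40.7°, groundspeed 116.7 kt
Leg 2: desired track 330.6°; wind correction -10.1° → command heading 320.5°, groundspeed 97.4 kt
Leg 3: desired track 303.1°; wind correction -8.6° → command heading 294.5°, groundspeed 89.8 kt
Leg 4: desired track 130.5°; wind correction +9.2° → command heading 139.7°, groundspeed 106.5 kt
Leg 5: desired track 12.7°; wind correction -8.1° → command heading 4.6°, groundspeed 110.2 kt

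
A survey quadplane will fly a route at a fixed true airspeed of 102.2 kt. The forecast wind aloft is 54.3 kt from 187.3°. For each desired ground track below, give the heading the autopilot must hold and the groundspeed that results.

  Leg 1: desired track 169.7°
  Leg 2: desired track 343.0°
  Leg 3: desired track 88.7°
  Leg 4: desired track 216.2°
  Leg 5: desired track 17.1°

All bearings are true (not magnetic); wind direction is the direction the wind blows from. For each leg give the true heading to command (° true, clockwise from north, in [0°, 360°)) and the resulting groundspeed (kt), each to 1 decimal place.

Leg 1: heading=178.9°, groundspeed=49.1 kt
Leg 2: heading=330.4°, groundspeed=149.2 kt
Leg 3: heading=120.4°, groundspeed=95.1 kt
Leg 4: heading=201.3°, groundspeed=51.2 kt
Leg 5: heading=22.3°, groundspeed=155.3 kt

Leg 1: desired track 169.7°; wind correction +9.2° → command heading 178.9°, groundspeed 49.1 kt
Leg 2: desired track 343.0°; wind correction -12.6° → command heading 330.4°, groundspeed 149.2 kt
Leg 3: desired track 88.7°; wind correction +31.7° → command heading 120.4°, groundspeed 95.1 kt
Leg 4: desired track 216.2°; wind correction -14.9° → command heading 201.3°, groundspeed 51.2 kt
Leg 5: desired track 17.1°; wind correction +5.2° → command heading 22.3°, groundspeed 155.3 kt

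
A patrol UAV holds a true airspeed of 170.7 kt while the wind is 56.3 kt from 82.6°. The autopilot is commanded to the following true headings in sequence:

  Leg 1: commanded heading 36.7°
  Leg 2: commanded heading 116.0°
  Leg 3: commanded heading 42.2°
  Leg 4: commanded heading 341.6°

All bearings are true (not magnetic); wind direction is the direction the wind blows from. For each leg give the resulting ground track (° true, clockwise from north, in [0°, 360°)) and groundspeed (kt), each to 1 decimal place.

Leg 1: heading 36.7°; drift -17.1° → track 19.6°, groundspeed 137.6 kt
Leg 2: heading 116.0°; drift +14.1° → track 130.1°, groundspeed 127.5 kt
Leg 3: heading 42.2°; drift -15.9° → track 26.3°, groundspeed 132.9 kt
Leg 4: heading 341.6°; drift -16.9° → track 324.7°, groundspeed 189.7 kt

Leg 1: track=19.6°, groundspeed=137.6 kt
Leg 2: track=130.1°, groundspeed=127.5 kt
Leg 3: track=26.3°, groundspeed=132.9 kt
Leg 4: track=324.7°, groundspeed=189.7 kt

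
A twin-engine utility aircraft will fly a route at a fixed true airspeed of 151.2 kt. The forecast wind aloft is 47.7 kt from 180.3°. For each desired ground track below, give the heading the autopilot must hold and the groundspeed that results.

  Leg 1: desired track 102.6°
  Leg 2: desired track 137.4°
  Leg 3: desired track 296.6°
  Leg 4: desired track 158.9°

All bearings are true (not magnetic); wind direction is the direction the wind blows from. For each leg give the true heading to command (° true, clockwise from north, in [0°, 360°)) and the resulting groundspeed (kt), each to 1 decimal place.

Leg 1: heading=120.6°, groundspeed=133.7 kt
Leg 2: heading=149.8°, groundspeed=112.7 kt
Leg 3: heading=280.2°, groundspeed=166.2 kt
Leg 4: heading=165.5°, groundspeed=105.8 kt

Leg 1: desired track 102.6°; wind correction +18.0° → command heading 120.6°, groundspeed 133.7 kt
Leg 2: desired track 137.4°; wind correction +12.4° → command heading 149.8°, groundspeed 112.7 kt
Leg 3: desired track 296.6°; wind correction -16.4° → command heading 280.2°, groundspeed 166.2 kt
Leg 4: desired track 158.9°; wind correction +6.6° → command heading 165.5°, groundspeed 105.8 kt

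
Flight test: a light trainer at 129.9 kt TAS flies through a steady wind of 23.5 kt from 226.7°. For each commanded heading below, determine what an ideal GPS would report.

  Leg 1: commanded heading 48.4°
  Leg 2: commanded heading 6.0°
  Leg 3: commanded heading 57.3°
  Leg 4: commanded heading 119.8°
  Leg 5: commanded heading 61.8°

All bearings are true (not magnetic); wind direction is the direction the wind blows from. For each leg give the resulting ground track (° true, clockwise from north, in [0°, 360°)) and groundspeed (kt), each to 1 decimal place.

Leg 1: track=48.1°, groundspeed=153.4 kt
Leg 2: track=11.9°, groundspeed=148.5 kt
Leg 3: track=55.7°, groundspeed=153.1 kt
Leg 4: track=110.5°, groundspeed=138.6 kt
Leg 5: track=59.5°, groundspeed=152.7 kt

Leg 1: heading 48.4°; drift -0.3° → track 48.1°, groundspeed 153.4 kt
Leg 2: heading 6.0°; drift +5.9° → track 11.9°, groundspeed 148.5 kt
Leg 3: heading 57.3°; drift -1.6° → track 55.7°, groundspeed 153.1 kt
Leg 4: heading 119.8°; drift -9.3° → track 110.5°, groundspeed 138.6 kt
Leg 5: heading 61.8°; drift -2.3° → track 59.5°, groundspeed 152.7 kt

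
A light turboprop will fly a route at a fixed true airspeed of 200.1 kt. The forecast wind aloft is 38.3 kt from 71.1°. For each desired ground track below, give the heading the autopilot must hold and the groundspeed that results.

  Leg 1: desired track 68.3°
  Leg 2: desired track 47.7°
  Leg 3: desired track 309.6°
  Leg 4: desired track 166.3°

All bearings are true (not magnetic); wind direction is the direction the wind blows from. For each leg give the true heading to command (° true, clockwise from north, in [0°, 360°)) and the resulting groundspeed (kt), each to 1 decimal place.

Leg 1: heading=68.8°, groundspeed=161.8 kt
Leg 2: heading=52.1°, groundspeed=164.4 kt
Leg 3: heading=319.0°, groundspeed=217.4 kt
Leg 4: heading=155.3°, groundspeed=199.9 kt

Leg 1: desired track 68.3°; wind correction +0.5° → command heading 68.8°, groundspeed 161.8 kt
Leg 2: desired track 47.7°; wind correction +4.4° → command heading 52.1°, groundspeed 164.4 kt
Leg 3: desired track 309.6°; wind correction +9.4° → command heading 319.0°, groundspeed 217.4 kt
Leg 4: desired track 166.3°; wind correction -11.0° → command heading 155.3°, groundspeed 199.9 kt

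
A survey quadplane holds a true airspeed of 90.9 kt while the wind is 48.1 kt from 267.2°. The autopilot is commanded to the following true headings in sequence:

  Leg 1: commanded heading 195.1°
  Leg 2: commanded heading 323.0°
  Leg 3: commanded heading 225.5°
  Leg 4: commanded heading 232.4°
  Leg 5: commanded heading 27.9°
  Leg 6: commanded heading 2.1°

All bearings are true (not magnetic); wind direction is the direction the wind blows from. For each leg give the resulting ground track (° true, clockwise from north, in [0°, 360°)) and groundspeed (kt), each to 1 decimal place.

Leg 1: track=164.1°, groundspeed=88.8 kt
Leg 2: track=354.9°, groundspeed=75.2 kt
Leg 3: track=195.3°, groundspeed=63.6 kt
Leg 4: track=204.3°, groundspeed=58.3 kt
Leg 5: track=47.6°, groundspeed=122.6 kt
Leg 6: track=28.9°, groundspeed=106.4 kt

Leg 1: heading 195.1°; drift -31.0° → track 164.1°, groundspeed 88.8 kt
Leg 2: heading 323.0°; drift +31.9° → track 354.9°, groundspeed 75.2 kt
Leg 3: heading 225.5°; drift -30.2° → track 195.3°, groundspeed 63.6 kt
Leg 4: heading 232.4°; drift -28.1° → track 204.3°, groundspeed 58.3 kt
Leg 5: heading 27.9°; drift +19.7° → track 47.6°, groundspeed 122.6 kt
Leg 6: heading 2.1°; drift +26.8° → track 28.9°, groundspeed 106.4 kt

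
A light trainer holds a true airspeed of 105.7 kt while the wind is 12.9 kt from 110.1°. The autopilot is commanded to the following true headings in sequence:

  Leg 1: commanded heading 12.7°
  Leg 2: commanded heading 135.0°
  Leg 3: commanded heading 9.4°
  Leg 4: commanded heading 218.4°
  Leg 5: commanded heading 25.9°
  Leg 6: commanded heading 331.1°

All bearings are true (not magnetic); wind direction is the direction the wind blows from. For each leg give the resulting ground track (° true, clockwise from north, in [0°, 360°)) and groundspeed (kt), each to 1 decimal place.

Leg 1: track=5.9°, groundspeed=108.1 kt
Leg 2: track=138.3°, groundspeed=94.2 kt
Leg 3: track=2.7°, groundspeed=108.8 kt
Leg 4: track=224.8°, groundspeed=110.4 kt
Leg 5: track=18.9°, groundspeed=105.2 kt
Leg 6: track=326.9°, groundspeed=115.7 kt

Leg 1: heading 12.7°; drift -6.8° → track 5.9°, groundspeed 108.1 kt
Leg 2: heading 135.0°; drift +3.3° → track 138.3°, groundspeed 94.2 kt
Leg 3: heading 9.4°; drift -6.7° → track 2.7°, groundspeed 108.8 kt
Leg 4: heading 218.4°; drift +6.4° → track 224.8°, groundspeed 110.4 kt
Leg 5: heading 25.9°; drift -7.0° → track 18.9°, groundspeed 105.2 kt
Leg 6: heading 331.1°; drift -4.2° → track 326.9°, groundspeed 115.7 kt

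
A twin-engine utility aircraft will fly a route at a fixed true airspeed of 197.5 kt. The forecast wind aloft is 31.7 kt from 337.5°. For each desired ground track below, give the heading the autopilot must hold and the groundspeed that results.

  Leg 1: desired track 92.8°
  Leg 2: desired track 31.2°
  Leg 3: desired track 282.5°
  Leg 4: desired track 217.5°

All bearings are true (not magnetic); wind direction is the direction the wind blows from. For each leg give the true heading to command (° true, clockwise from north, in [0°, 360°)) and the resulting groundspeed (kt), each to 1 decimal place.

Leg 1: desired track 92.8°; wind correction -8.3° → command heading 84.5°, groundspeed 209.0 kt
Leg 2: desired track 31.2°; wind correction -7.4° → command heading 23.8°, groundspeed 177.1 kt
Leg 3: desired track 282.5°; wind correction +7.6° → command heading 290.1°, groundspeed 177.6 kt
Leg 4: desired track 217.5°; wind correction +8.0° → command heading 225.5°, groundspeed 211.4 kt

Leg 1: heading=84.5°, groundspeed=209.0 kt
Leg 2: heading=23.8°, groundspeed=177.1 kt
Leg 3: heading=290.1°, groundspeed=177.6 kt
Leg 4: heading=225.5°, groundspeed=211.4 kt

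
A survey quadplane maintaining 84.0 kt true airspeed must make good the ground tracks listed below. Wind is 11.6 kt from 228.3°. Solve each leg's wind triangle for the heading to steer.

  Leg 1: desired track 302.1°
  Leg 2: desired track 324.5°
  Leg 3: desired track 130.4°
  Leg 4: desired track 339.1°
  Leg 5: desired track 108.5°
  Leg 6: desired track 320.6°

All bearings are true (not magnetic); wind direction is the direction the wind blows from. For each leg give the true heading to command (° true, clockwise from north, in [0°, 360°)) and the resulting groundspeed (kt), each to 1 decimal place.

Leg 1: heading=294.5°, groundspeed=80.0 kt
Leg 2: heading=316.6°, groundspeed=84.5 kt
Leg 3: heading=138.3°, groundspeed=84.8 kt
Leg 4: heading=331.7°, groundspeed=87.4 kt
Leg 5: heading=115.4°, groundspeed=89.2 kt
Leg 6: heading=312.7°, groundspeed=83.7 kt

Leg 1: desired track 302.1°; wind correction -7.6° → command heading 294.5°, groundspeed 80.0 kt
Leg 2: desired track 324.5°; wind correction -7.9° → command heading 316.6°, groundspeed 84.5 kt
Leg 3: desired track 130.4°; wind correction +7.9° → command heading 138.3°, groundspeed 84.8 kt
Leg 4: desired track 339.1°; wind correction -7.4° → command heading 331.7°, groundspeed 87.4 kt
Leg 5: desired track 108.5°; wind correction +6.9° → command heading 115.4°, groundspeed 89.2 kt
Leg 6: desired track 320.6°; wind correction -7.9° → command heading 312.7°, groundspeed 83.7 kt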